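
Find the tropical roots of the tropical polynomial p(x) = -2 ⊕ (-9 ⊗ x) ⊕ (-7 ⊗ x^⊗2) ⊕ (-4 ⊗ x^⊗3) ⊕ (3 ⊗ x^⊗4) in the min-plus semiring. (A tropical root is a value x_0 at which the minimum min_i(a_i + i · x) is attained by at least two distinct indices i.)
Roots: {-7, -3, -2, 7}

Each tropical root is a break point of the lower envelope of the lines y = a_i + i · x (there are 5 lines, with slopes 0, 1, ..., 4). Only the lines that attain the minimum somewhere contribute to roots; other lines are dominated. Here the surviving (envelope) indices are i = 4, i = 3, i = 2, i = 1, i = 0.
Intersections between consecutive envelope lines give the roots: for adjacent envelope indices i < j the intersection is x = (a_i − a_j) / (j − i). Reading off the sorted break points: {-7, -3, -2, 7}.
Verification: at each break x_0, at least two indices attain the minimum of min_i(a_i + i · x_0).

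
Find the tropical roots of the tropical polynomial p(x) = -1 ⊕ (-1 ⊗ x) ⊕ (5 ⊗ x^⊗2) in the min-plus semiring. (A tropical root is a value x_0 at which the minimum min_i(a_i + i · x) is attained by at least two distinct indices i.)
Roots: {-6, 0}

Each tropical root is a break point of the lower envelope of the lines y = a_i + i · x (there are 3 lines, with slopes 0, 1, ..., 2). Only the lines that attain the minimum somewhere contribute to roots; other lines are dominated. Here the surviving (envelope) indices are i = 2, i = 1, i = 0.
Intersections between consecutive envelope lines give the roots: for adjacent envelope indices i < j the intersection is x = (a_i − a_j) / (j − i). Reading off the sorted break points: {-6, 0}.
Verification: at each break x_0, at least two indices attain the minimum of min_i(a_i + i · x_0).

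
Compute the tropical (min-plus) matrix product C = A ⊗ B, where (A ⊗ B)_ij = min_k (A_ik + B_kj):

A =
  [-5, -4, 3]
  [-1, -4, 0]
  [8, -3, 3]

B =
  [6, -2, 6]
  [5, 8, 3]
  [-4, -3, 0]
A ⊗ B =
  [-1, -7, -1]
  [-4, -3, -1]
  [-1, 0, 0]

Apply the min-plus product entry-by-entry:
  C[0][0] = min over k of (A[0][0] + B[0][0] = -5 + 6 = 1, A[0][1] + B[1][0] = -4 + 5 = 1, A[0][2] + B[2][0] = 3 + -4 = -1) = -1 (attained at k = 2)
  C[0][1] = min over k of (A[0][0] + B[0][1] = -5 + -2 = -7, A[0][1] + B[1][1] = -4 + 8 = 4, A[0][2] + B[2][1] = 3 + -3 = 0) = -7 (attained at k = 0)
  C[0][2] = min over k of (A[0][0] + B[0][2] = -5 + 6 = 1, A[0][1] + B[1][2] = -4 + 3 = -1, A[0][2] + B[2][2] = 3 + 0 = 3) = -1 (attained at k = 1)
  C[1][0] = min over k of (A[1][0] + B[0][0] = -1 + 6 = 5, A[1][1] + B[1][0] = -4 + 5 = 1, A[1][2] + B[2][0] = 0 + -4 = -4) = -4 (attained at k = 2)
  C[1][1] = min over k of (A[1][0] + B[0][1] = -1 + -2 = -3, A[1][1] + B[1][1] = -4 + 8 = 4, A[1][2] + B[2][1] = 0 + -3 = -3) = -3 (attained at k = 0)
  C[1][2] = min over k of (A[1][0] + B[0][2] = -1 + 6 = 5, A[1][1] + B[1][2] = -4 + 3 = -1, A[1][2] + B[2][2] = 0 + 0 = 0) = -1 (attained at k = 1)
  C[2][0] = min over k of (A[2][0] + B[0][0] = 8 + 6 = 14, A[2][1] + B[1][0] = -3 + 5 = 2, A[2][2] + B[2][0] = 3 + -4 = -1) = -1 (attained at k = 2)
  C[2][1] = min over k of (A[2][0] + B[0][1] = 8 + -2 = 6, A[2][1] + B[1][1] = -3 + 8 = 5, A[2][2] + B[2][1] = 3 + -3 = 0) = 0 (attained at k = 2)
  C[2][2] = min over k of (A[2][0] + B[0][2] = 8 + 6 = 14, A[2][1] + B[1][2] = -3 + 3 = 0, A[2][2] + B[2][2] = 3 + 0 = 3) = 0 (attained at k = 1)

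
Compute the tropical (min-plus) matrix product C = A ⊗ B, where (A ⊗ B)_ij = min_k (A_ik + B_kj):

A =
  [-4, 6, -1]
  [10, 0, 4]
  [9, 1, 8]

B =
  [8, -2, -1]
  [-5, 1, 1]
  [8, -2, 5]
A ⊗ B =
  [1, -6, -5]
  [-5, 1, 1]
  [-4, 2, 2]

Apply the min-plus product entry-by-entry:
  C[0][0] = min over k of (A[0][0] + B[0][0] = -4 + 8 = 4, A[0][1] + B[1][0] = 6 + -5 = 1, A[0][2] + B[2][0] = -1 + 8 = 7) = 1 (attained at k = 1)
  C[0][1] = min over k of (A[0][0] + B[0][1] = -4 + -2 = -6, A[0][1] + B[1][1] = 6 + 1 = 7, A[0][2] + B[2][1] = -1 + -2 = -3) = -6 (attained at k = 0)
  C[0][2] = min over k of (A[0][0] + B[0][2] = -4 + -1 = -5, A[0][1] + B[1][2] = 6 + 1 = 7, A[0][2] + B[2][2] = -1 + 5 = 4) = -5 (attained at k = 0)
  C[1][0] = min over k of (A[1][0] + B[0][0] = 10 + 8 = 18, A[1][1] + B[1][0] = 0 + -5 = -5, A[1][2] + B[2][0] = 4 + 8 = 12) = -5 (attained at k = 1)
  C[1][1] = min over k of (A[1][0] + B[0][1] = 10 + -2 = 8, A[1][1] + B[1][1] = 0 + 1 = 1, A[1][2] + B[2][1] = 4 + -2 = 2) = 1 (attained at k = 1)
  C[1][2] = min over k of (A[1][0] + B[0][2] = 10 + -1 = 9, A[1][1] + B[1][2] = 0 + 1 = 1, A[1][2] + B[2][2] = 4 + 5 = 9) = 1 (attained at k = 1)
  C[2][0] = min over k of (A[2][0] + B[0][0] = 9 + 8 = 17, A[2][1] + B[1][0] = 1 + -5 = -4, A[2][2] + B[2][0] = 8 + 8 = 16) = -4 (attained at k = 1)
  C[2][1] = min over k of (A[2][0] + B[0][1] = 9 + -2 = 7, A[2][1] + B[1][1] = 1 + 1 = 2, A[2][2] + B[2][1] = 8 + -2 = 6) = 2 (attained at k = 1)
  C[2][2] = min over k of (A[2][0] + B[0][2] = 9 + -1 = 8, A[2][1] + B[1][2] = 1 + 1 = 2, A[2][2] + B[2][2] = 8 + 5 = 13) = 2 (attained at k = 1)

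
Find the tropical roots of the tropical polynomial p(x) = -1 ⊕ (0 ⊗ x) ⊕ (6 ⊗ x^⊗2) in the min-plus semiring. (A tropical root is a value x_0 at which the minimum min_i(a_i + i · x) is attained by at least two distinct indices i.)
Roots: {-6, -1}

Each tropical root is a break point of the lower envelope of the lines y = a_i + i · x (there are 3 lines, with slopes 0, 1, ..., 2). Only the lines that attain the minimum somewhere contribute to roots; other lines are dominated. Here the surviving (envelope) indices are i = 2, i = 1, i = 0.
Intersections between consecutive envelope lines give the roots: for adjacent envelope indices i < j the intersection is x = (a_i − a_j) / (j − i). Reading off the sorted break points: {-6, -1}.
Verification: at each break x_0, at least two indices attain the minimum of min_i(a_i + i · x_0).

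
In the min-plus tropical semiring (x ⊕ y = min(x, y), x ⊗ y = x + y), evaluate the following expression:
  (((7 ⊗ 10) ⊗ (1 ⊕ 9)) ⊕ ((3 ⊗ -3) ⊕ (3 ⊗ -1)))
(((7 ⊗ 10) ⊗ (1 ⊕ 9)) ⊕ ((3 ⊗ -3) ⊕ (3 ⊗ -1))) = 0

Expand innermost to outermost. Recall ⊕ takes the minimum of its arguments and ⊗ takes their sum. Working out the expression (((7 ⊗ 10) ⊗ (1 ⊕ 9)) ⊕ ((3 ⊗ -3) ⊕ (3 ⊗ -1))) gives 0.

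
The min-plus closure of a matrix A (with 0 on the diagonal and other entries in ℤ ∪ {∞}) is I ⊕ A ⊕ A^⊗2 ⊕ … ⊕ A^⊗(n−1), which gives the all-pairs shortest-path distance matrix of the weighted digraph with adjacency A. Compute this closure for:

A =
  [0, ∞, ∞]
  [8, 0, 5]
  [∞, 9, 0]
Closure =
  [0, ∞, ∞]
  [8, 0, 5]
  [17, 9, 0]

This is the Floyd-Warshall all-pairs shortest-path computation. For each intermediate vertex k = 0, 1, …, 2, update dist[i][j] ← min(dist[i][j], dist[i][k] + dist[k][j]). The final matrix gives, for each (i, j), the minimum total weight of any directed path from i to j (possibly empty when i = j).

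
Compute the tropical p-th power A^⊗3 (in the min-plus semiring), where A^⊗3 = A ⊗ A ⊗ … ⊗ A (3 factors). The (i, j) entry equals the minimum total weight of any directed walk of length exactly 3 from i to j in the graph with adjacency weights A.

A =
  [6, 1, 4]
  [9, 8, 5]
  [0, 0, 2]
A^⊗3 =
  [6, 5, 8]
  [7, 6, 9]
  [4, 3, 6]

Each entry (A^⊗3)_ij equals the minimum over all length-3 walks i = v_0 → v_1 → … → v_3 = j of Σ_t A[v_t][v_{t+1}]. For example, for (i, j) = (0, 2) we minimise over 9 possible intermediate vertex sequences; the minimum is 8, attained along the walk 0 → 1 → 2 → 2.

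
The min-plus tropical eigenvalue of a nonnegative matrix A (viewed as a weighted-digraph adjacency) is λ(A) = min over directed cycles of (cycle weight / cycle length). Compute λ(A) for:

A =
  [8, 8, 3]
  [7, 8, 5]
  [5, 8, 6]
λ(A) = 4

Enumerate directed cycles and compute their means (weight / length). Sample:
  cycle 0 → 0: weight = 8, length = 1, mean = 8/1 ≈ 8.000
  cycle 1 → 1: weight = 8, length = 1, mean = 8/1 ≈ 8.000
  cycle 2 → 2: weight = 6, length = 1, mean = 6/1 ≈ 6.000
  cycle 0 → 1 → 0: weight = 15, length = 2, mean = 15/2 ≈ 7.500
  cycle 0 → 2 → 0: weight = 8, length = 2, mean = 8/2 ≈ 4.000
  cycle 1 → 0 → 1: weight = 15, length = 2, mean = 15/2 ≈ 7.500
Minimum mean = 4.000, attained e.g. along the cycle 0 → 2 → 0 with weight 8 and length 2. So λ(A) = 8/2 = 4.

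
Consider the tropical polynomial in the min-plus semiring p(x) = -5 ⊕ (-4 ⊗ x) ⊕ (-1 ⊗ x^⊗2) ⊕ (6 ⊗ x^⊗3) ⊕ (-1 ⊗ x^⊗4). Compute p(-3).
p(-3) = -13

A tropical monomial a ⊗ x^⊗i evaluates to a + i · x. Evaluating each term at x = -3:
  Term 0 contributes -5 + 0 · -3 = -5
  Term 1 contributes -4 + 1 · -3 = -7
  Term 2 contributes -1 + 2 · -3 = -7
  Term 3 contributes 6 + 3 · -3 = -3
  Term 4 contributes -1 + 4 · -3 = -13
p(-3) = ⊕ of these = min[-5, -7, -7, -3, -13] = -13.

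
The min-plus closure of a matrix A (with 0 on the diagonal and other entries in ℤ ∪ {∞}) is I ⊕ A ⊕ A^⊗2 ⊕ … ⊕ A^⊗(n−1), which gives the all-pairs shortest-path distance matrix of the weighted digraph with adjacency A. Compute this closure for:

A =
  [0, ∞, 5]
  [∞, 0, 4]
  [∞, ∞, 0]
Closure =
  [0, ∞, 5]
  [∞, 0, 4]
  [∞, ∞, 0]

This is the Floyd-Warshall all-pairs shortest-path computation. For each intermediate vertex k = 0, 1, …, 2, update dist[i][j] ← min(dist[i][j], dist[i][k] + dist[k][j]). The final matrix gives, for each (i, j), the minimum total weight of any directed path from i to j (possibly empty when i = j).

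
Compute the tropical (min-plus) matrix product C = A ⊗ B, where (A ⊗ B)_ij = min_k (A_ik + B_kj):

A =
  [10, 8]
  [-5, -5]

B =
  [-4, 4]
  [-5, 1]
A ⊗ B =
  [3, 9]
  [-10, -4]

Apply the min-plus product entry-by-entry:
  C[0][0] = min over k of (A[0][0] + B[0][0] = 10 + -4 = 6, A[0][1] + B[1][0] = 8 + -5 = 3) = 3 (attained at k = 1)
  C[0][1] = min over k of (A[0][0] + B[0][1] = 10 + 4 = 14, A[0][1] + B[1][1] = 8 + 1 = 9) = 9 (attained at k = 1)
  C[1][0] = min over k of (A[1][0] + B[0][0] = -5 + -4 = -9, A[1][1] + B[1][0] = -5 + -5 = -10) = -10 (attained at k = 1)
  C[1][1] = min over k of (A[1][0] + B[0][1] = -5 + 4 = -1, A[1][1] + B[1][1] = -5 + 1 = -4) = -4 (attained at k = 1)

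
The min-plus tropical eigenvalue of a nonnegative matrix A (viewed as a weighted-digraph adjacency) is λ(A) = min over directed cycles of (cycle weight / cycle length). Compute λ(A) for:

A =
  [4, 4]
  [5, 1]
λ(A) = 1

Enumerate directed cycles and compute their means (weight / length). Sample:
  cycle 0 → 0: weight = 4, length = 1, mean = 4/1 ≈ 4.000
  cycle 1 → 1: weight = 1, length = 1, mean = 1/1 ≈ 1.000
  cycle 0 → 1 → 0: weight = 9, length = 2, mean = 9/2 ≈ 4.500
  cycle 1 → 0 → 1: weight = 9, length = 2, mean = 9/2 ≈ 4.500
Minimum mean = 1.000, attained e.g. along the cycle 1 → 1 with weight 1 and length 1. So λ(A) = 1/1 = 1.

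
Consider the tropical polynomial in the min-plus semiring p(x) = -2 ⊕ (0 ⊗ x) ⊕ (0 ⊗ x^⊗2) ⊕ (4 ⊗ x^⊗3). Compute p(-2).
p(-2) = -4

A tropical monomial a ⊗ x^⊗i evaluates to a + i · x. Evaluating each term at x = -2:
  Term 0 contributes -2 + 0 · -2 = -2
  Term 1 contributes 0 + 1 · -2 = -2
  Term 2 contributes 0 + 2 · -2 = -4
  Term 3 contributes 4 + 3 · -2 = -2
p(-2) = ⊕ of these = min[-2, -2, -4, -2] = -4.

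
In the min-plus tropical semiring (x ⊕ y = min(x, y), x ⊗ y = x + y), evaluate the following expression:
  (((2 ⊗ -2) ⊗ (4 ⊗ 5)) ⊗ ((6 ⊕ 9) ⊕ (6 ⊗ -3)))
(((2 ⊗ -2) ⊗ (4 ⊗ 5)) ⊗ ((6 ⊕ 9) ⊕ (6 ⊗ -3))) = 12

Expand innermost to outermost. Recall ⊕ takes the minimum of its arguments and ⊗ takes their sum. Working out the expression (((2 ⊗ -2) ⊗ (4 ⊗ 5)) ⊗ ((6 ⊕ 9) ⊕ (6 ⊗ -3))) gives 12.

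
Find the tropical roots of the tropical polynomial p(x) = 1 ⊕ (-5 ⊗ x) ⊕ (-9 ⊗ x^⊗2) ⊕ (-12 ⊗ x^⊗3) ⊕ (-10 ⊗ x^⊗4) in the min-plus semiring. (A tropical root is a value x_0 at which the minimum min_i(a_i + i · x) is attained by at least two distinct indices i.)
Roots: {-2, 3, 4, 6}

Each tropical root is a break point of the lower envelope of the lines y = a_i + i · x (there are 5 lines, with slopes 0, 1, ..., 4). Only the lines that attain the minimum somewhere contribute to roots; other lines are dominated. Here the surviving (envelope) indices are i = 4, i = 3, i = 2, i = 1, i = 0.
Intersections between consecutive envelope lines give the roots: for adjacent envelope indices i < j the intersection is x = (a_i − a_j) / (j − i). Reading off the sorted break points: {-2, 3, 4, 6}.
Verification: at each break x_0, at least two indices attain the minimum of min_i(a_i + i · x_0).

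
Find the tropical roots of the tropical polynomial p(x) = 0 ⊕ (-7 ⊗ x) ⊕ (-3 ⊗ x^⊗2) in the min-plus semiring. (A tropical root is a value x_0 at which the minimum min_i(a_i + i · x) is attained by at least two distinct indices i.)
Roots: {-4, 7}

Each tropical root is a break point of the lower envelope of the lines y = a_i + i · x (there are 3 lines, with slopes 0, 1, ..., 2). Only the lines that attain the minimum somewhere contribute to roots; other lines are dominated. Here the surviving (envelope) indices are i = 2, i = 1, i = 0.
Intersections between consecutive envelope lines give the roots: for adjacent envelope indices i < j the intersection is x = (a_i − a_j) / (j − i). Reading off the sorted break points: {-4, 7}.
Verification: at each break x_0, at least two indices attain the minimum of min_i(a_i + i · x_0).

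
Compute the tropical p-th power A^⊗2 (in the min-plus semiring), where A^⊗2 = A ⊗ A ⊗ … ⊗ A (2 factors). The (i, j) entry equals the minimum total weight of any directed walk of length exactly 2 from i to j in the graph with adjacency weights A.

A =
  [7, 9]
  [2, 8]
A^⊗2 =
  [11, 16]
  [9, 11]

Each entry (A^⊗2)_ij equals the minimum over all length-2 walks i = v_0 → v_1 → … → v_2 = j of Σ_t A[v_t][v_{t+1}]. For example, for (i, j) = (0, 1) we minimise over 2 possible intermediate vertex sequences; the minimum is 16, attained along the walk 0 → 0 → 1.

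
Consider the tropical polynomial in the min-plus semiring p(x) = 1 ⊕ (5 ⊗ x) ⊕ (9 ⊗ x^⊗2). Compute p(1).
p(1) = 1

A tropical monomial a ⊗ x^⊗i evaluates to a + i · x. Evaluating each term at x = 1:
  Term 0 contributes 1 + 0 · 1 = 1
  Term 1 contributes 5 + 1 · 1 = 6
  Term 2 contributes 9 + 2 · 1 = 11
p(1) = ⊕ of these = min[1, 6, 11] = 1.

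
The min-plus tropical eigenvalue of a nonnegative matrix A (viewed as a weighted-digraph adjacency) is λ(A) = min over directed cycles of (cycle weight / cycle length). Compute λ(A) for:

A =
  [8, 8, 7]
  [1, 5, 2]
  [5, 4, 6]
λ(A) = 3

Enumerate directed cycles and compute their means (weight / length). Sample:
  cycle 0 → 0: weight = 8, length = 1, mean = 8/1 ≈ 8.000
  cycle 1 → 1: weight = 5, length = 1, mean = 5/1 ≈ 5.000
  cycle 2 → 2: weight = 6, length = 1, mean = 6/1 ≈ 6.000
  cycle 0 → 1 → 0: weight = 9, length = 2, mean = 9/2 ≈ 4.500
  cycle 0 → 2 → 0: weight = 12, length = 2, mean = 12/2 ≈ 6.000
  cycle 1 → 0 → 1: weight = 9, length = 2, mean = 9/2 ≈ 4.500
Minimum mean = 3.000, attained e.g. along the cycle 1 → 2 → 1 with weight 6 and length 2. So λ(A) = 6/2 = 3.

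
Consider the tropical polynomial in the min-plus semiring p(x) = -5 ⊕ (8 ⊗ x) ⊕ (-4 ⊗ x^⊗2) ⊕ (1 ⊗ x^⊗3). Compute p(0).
p(0) = -5

A tropical monomial a ⊗ x^⊗i evaluates to a + i · x. Evaluating each term at x = 0:
  Term 0 contributes -5 + 0 · 0 = -5
  Term 1 contributes 8 + 1 · 0 = 8
  Term 2 contributes -4 + 2 · 0 = -4
  Term 3 contributes 1 + 3 · 0 = 1
p(0) = ⊕ of these = min[-5, 8, -4, 1] = -5.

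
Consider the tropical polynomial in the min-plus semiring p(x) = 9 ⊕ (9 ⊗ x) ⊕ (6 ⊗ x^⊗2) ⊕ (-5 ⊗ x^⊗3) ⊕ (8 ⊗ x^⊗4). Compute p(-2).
p(-2) = -11

A tropical monomial a ⊗ x^⊗i evaluates to a + i · x. Evaluating each term at x = -2:
  Term 0 contributes 9 + 0 · -2 = 9
  Term 1 contributes 9 + 1 · -2 = 7
  Term 2 contributes 6 + 2 · -2 = 2
  Term 3 contributes -5 + 3 · -2 = -11
  Term 4 contributes 8 + 4 · -2 = 0
p(-2) = ⊕ of these = min[9, 7, 2, -11, 0] = -11.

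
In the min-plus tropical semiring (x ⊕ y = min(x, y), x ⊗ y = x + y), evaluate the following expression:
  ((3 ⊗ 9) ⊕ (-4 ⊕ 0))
((3 ⊗ 9) ⊕ (-4 ⊕ 0)) = -4

Expand innermost to outermost. Recall ⊕ takes the minimum of its arguments and ⊗ takes their sum. Working out the expression ((3 ⊗ 9) ⊕ (-4 ⊕ 0)) gives -4.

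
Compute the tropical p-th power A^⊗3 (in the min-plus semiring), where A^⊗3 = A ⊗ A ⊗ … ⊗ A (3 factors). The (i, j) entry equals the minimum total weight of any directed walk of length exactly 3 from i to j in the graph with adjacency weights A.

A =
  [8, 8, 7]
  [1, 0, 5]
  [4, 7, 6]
A^⊗3 =
  [9, 8, 13]
  [1, 0, 5]
  [8, 7, 12]

Each entry (A^⊗3)_ij equals the minimum over all length-3 walks i = v_0 → v_1 → … → v_3 = j of Σ_t A[v_t][v_{t+1}]. For example, for (i, j) = (0, 2) we minimise over 9 possible intermediate vertex sequences; the minimum is 13, attained along the walk 0 → 1 → 1 → 2.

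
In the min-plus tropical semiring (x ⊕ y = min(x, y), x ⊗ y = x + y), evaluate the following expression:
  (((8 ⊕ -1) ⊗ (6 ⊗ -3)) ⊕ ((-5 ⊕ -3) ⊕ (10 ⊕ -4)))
(((8 ⊕ -1) ⊗ (6 ⊗ -3)) ⊕ ((-5 ⊕ -3) ⊕ (10 ⊕ -4))) = -5

Expand innermost to outermost. Recall ⊕ takes the minimum of its arguments and ⊗ takes their sum. Working out the expression (((8 ⊕ -1) ⊗ (6 ⊗ -3)) ⊕ ((-5 ⊕ -3) ⊕ (10 ⊕ -4))) gives -5.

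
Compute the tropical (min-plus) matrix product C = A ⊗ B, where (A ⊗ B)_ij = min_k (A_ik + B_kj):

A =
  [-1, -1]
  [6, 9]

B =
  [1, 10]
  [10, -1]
A ⊗ B =
  [0, -2]
  [7, 8]

Apply the min-plus product entry-by-entry:
  C[0][0] = min over k of (A[0][0] + B[0][0] = -1 + 1 = 0, A[0][1] + B[1][0] = -1 + 10 = 9) = 0 (attained at k = 0)
  C[0][1] = min over k of (A[0][0] + B[0][1] = -1 + 10 = 9, A[0][1] + B[1][1] = -1 + -1 = -2) = -2 (attained at k = 1)
  C[1][0] = min over k of (A[1][0] + B[0][0] = 6 + 1 = 7, A[1][1] + B[1][0] = 9 + 10 = 19) = 7 (attained at k = 0)
  C[1][1] = min over k of (A[1][0] + B[0][1] = 6 + 10 = 16, A[1][1] + B[1][1] = 9 + -1 = 8) = 8 (attained at k = 1)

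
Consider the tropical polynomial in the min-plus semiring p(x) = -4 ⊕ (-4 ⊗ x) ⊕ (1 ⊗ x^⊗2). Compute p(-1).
p(-1) = -5

A tropical monomial a ⊗ x^⊗i evaluates to a + i · x. Evaluating each term at x = -1:
  Term 0 contributes -4 + 0 · -1 = -4
  Term 1 contributes -4 + 1 · -1 = -5
  Term 2 contributes 1 + 2 · -1 = -1
p(-1) = ⊕ of these = min[-4, -5, -1] = -5.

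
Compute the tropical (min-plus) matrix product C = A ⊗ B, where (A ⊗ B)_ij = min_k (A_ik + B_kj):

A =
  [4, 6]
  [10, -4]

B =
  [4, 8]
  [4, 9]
A ⊗ B =
  [8, 12]
  [0, 5]

Apply the min-plus product entry-by-entry:
  C[0][0] = min over k of (A[0][0] + B[0][0] = 4 + 4 = 8, A[0][1] + B[1][0] = 6 + 4 = 10) = 8 (attained at k = 0)
  C[0][1] = min over k of (A[0][0] + B[0][1] = 4 + 8 = 12, A[0][1] + B[1][1] = 6 + 9 = 15) = 12 (attained at k = 0)
  C[1][0] = min over k of (A[1][0] + B[0][0] = 10 + 4 = 14, A[1][1] + B[1][0] = -4 + 4 = 0) = 0 (attained at k = 1)
  C[1][1] = min over k of (A[1][0] + B[0][1] = 10 + 8 = 18, A[1][1] + B[1][1] = -4 + 9 = 5) = 5 (attained at k = 1)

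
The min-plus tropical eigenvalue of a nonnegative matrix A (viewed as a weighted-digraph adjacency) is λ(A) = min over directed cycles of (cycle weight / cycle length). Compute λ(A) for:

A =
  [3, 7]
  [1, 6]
λ(A) = 3

Enumerate directed cycles and compute their means (weight / length). Sample:
  cycle 0 → 0: weight = 3, length = 1, mean = 3/1 ≈ 3.000
  cycle 1 → 1: weight = 6, length = 1, mean = 6/1 ≈ 6.000
  cycle 0 → 1 → 0: weight = 8, length = 2, mean = 8/2 ≈ 4.000
  cycle 1 → 0 → 1: weight = 8, length = 2, mean = 8/2 ≈ 4.000
Minimum mean = 3.000, attained e.g. along the cycle 0 → 0 with weight 3 and length 1. So λ(A) = 3/1 = 3.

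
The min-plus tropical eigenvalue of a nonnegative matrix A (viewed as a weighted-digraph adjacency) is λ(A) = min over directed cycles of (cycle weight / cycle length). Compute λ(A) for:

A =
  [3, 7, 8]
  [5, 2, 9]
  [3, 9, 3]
λ(A) = 2

Enumerate directed cycles and compute their means (weight / length). Sample:
  cycle 0 → 0: weight = 3, length = 1, mean = 3/1 ≈ 3.000
  cycle 1 → 1: weight = 2, length = 1, mean = 2/1 ≈ 2.000
  cycle 2 → 2: weight = 3, length = 1, mean = 3/1 ≈ 3.000
  cycle 0 → 1 → 0: weight = 12, length = 2, mean = 12/2 ≈ 6.000
  cycle 0 → 2 → 0: weight = 11, length = 2, mean = 11/2 ≈ 5.500
  cycle 1 → 0 → 1: weight = 12, length = 2, mean = 12/2 ≈ 6.000
Minimum mean = 2.000, attained e.g. along the cycle 1 → 1 with weight 2 and length 1. So λ(A) = 2/1 = 2.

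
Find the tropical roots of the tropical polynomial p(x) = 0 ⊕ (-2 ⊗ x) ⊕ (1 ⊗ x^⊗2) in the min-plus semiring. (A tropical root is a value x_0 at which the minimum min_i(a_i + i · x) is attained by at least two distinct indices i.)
Roots: {-3, 2}

Each tropical root is a break point of the lower envelope of the lines y = a_i + i · x (there are 3 lines, with slopes 0, 1, ..., 2). Only the lines that attain the minimum somewhere contribute to roots; other lines are dominated. Here the surviving (envelope) indices are i = 2, i = 1, i = 0.
Intersections between consecutive envelope lines give the roots: for adjacent envelope indices i < j the intersection is x = (a_i − a_j) / (j − i). Reading off the sorted break points: {-3, 2}.
Verification: at each break x_0, at least two indices attain the minimum of min_i(a_i + i · x_0).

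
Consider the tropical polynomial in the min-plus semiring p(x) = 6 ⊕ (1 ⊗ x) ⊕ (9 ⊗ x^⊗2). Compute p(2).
p(2) = 3

A tropical monomial a ⊗ x^⊗i evaluates to a + i · x. Evaluating each term at x = 2:
  Term 0 contributes 6 + 0 · 2 = 6
  Term 1 contributes 1 + 1 · 2 = 3
  Term 2 contributes 9 + 2 · 2 = 13
p(2) = ⊕ of these = min[6, 3, 13] = 3.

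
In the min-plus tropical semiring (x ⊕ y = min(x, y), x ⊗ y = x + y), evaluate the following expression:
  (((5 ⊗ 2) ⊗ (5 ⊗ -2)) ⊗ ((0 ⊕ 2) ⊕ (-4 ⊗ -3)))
(((5 ⊗ 2) ⊗ (5 ⊗ -2)) ⊗ ((0 ⊕ 2) ⊕ (-4 ⊗ -3))) = 3

Expand innermost to outermost. Recall ⊕ takes the minimum of its arguments and ⊗ takes their sum. Working out the expression (((5 ⊗ 2) ⊗ (5 ⊗ -2)) ⊗ ((0 ⊕ 2) ⊕ (-4 ⊗ -3))) gives 3.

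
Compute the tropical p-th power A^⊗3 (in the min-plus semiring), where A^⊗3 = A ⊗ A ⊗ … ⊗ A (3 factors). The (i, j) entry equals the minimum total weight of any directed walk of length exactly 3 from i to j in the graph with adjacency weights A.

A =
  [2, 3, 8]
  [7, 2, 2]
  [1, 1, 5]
A^⊗3 =
  [6, 6, 7]
  [5, 5, 5]
  [4, 4, 5]

Each entry (A^⊗3)_ij equals the minimum over all length-3 walks i = v_0 → v_1 → … → v_3 = j of Σ_t A[v_t][v_{t+1}]. For example, for (i, j) = (0, 2) we minimise over 9 possible intermediate vertex sequences; the minimum is 7, attained along the walk 0 → 0 → 1 → 2.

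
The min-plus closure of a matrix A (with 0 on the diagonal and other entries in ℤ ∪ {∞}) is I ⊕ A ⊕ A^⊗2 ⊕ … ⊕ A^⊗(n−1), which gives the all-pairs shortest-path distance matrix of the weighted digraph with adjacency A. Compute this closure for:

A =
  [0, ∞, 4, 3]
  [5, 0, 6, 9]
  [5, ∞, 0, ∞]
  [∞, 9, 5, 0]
Closure =
  [0, 12, 4, 3]
  [5, 0, 6, 8]
  [5, 17, 0, 8]
  [10, 9, 5, 0]

This is the Floyd-Warshall all-pairs shortest-path computation. For each intermediate vertex k = 0, 1, …, 3, update dist[i][j] ← min(dist[i][j], dist[i][k] + dist[k][j]). The final matrix gives, for each (i, j), the minimum total weight of any directed path from i to j (possibly empty when i = j).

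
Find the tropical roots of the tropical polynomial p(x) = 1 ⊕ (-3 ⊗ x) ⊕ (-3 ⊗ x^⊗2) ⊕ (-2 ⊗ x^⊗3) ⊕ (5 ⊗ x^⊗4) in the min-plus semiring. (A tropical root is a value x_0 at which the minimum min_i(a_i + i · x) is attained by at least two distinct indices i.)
Roots: {-7, -1, 0, 4}

Each tropical root is a break point of the lower envelope of the lines y = a_i + i · x (there are 5 lines, with slopes 0, 1, ..., 4). Only the lines that attain the minimum somewhere contribute to roots; other lines are dominated. Here the surviving (envelope) indices are i = 4, i = 3, i = 2, i = 1, i = 0.
Intersections between consecutive envelope lines give the roots: for adjacent envelope indices i < j the intersection is x = (a_i − a_j) / (j − i). Reading off the sorted break points: {-7, -1, 0, 4}.
Verification: at each break x_0, at least two indices attain the minimum of min_i(a_i + i · x_0).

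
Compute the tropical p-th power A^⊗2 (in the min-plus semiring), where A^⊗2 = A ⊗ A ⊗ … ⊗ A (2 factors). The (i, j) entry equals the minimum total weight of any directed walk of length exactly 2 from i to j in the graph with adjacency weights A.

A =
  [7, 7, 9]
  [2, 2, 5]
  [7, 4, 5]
A^⊗2 =
  [9, 9, 12]
  [4, 4, 7]
  [6, 6, 9]

Each entry (A^⊗2)_ij equals the minimum over all length-2 walks i = v_0 → v_1 → … → v_2 = j of Σ_t A[v_t][v_{t+1}]. For example, for (i, j) = (0, 2) we minimise over 3 possible intermediate vertex sequences; the minimum is 12, attained along the walk 0 → 1 → 2.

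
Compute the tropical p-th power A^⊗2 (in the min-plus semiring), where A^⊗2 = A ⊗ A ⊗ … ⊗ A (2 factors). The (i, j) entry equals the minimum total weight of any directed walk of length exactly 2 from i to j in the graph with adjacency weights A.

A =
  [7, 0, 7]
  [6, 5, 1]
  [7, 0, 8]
A^⊗2 =
  [6, 5, 1]
  [8, 1, 6]
  [6, 5, 1]

Each entry (A^⊗2)_ij equals the minimum over all length-2 walks i = v_0 → v_1 → … → v_2 = j of Σ_t A[v_t][v_{t+1}]. For example, for (i, j) = (0, 2) we minimise over 3 possible intermediate vertex sequences; the minimum is 1, attained along the walk 0 → 1 → 2.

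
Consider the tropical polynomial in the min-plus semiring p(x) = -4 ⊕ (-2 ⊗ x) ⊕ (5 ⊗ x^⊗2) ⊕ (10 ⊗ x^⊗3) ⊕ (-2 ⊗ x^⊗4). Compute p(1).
p(1) = -4

A tropical monomial a ⊗ x^⊗i evaluates to a + i · x. Evaluating each term at x = 1:
  Term 0 contributes -4 + 0 · 1 = -4
  Term 1 contributes -2 + 1 · 1 = -1
  Term 2 contributes 5 + 2 · 1 = 7
  Term 3 contributes 10 + 3 · 1 = 13
  Term 4 contributes -2 + 4 · 1 = 2
p(1) = ⊕ of these = min[-4, -1, 7, 13, 2] = -4.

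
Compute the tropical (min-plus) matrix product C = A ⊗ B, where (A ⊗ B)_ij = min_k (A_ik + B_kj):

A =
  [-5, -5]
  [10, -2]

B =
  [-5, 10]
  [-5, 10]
A ⊗ B =
  [-10, 5]
  [-7, 8]

Apply the min-plus product entry-by-entry:
  C[0][0] = min over k of (A[0][0] + B[0][0] = -5 + -5 = -10, A[0][1] + B[1][0] = -5 + -5 = -10) = -10 (attained at k = 0)
  C[0][1] = min over k of (A[0][0] + B[0][1] = -5 + 10 = 5, A[0][1] + B[1][1] = -5 + 10 = 5) = 5 (attained at k = 0)
  C[1][0] = min over k of (A[1][0] + B[0][0] = 10 + -5 = 5, A[1][1] + B[1][0] = -2 + -5 = -7) = -7 (attained at k = 1)
  C[1][1] = min over k of (A[1][0] + B[0][1] = 10 + 10 = 20, A[1][1] + B[1][1] = -2 + 10 = 8) = 8 (attained at k = 1)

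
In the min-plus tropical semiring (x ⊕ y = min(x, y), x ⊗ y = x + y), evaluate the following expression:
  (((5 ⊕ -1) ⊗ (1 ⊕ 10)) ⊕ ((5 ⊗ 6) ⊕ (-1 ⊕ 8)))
(((5 ⊕ -1) ⊗ (1 ⊕ 10)) ⊕ ((5 ⊗ 6) ⊕ (-1 ⊕ 8))) = -1

Expand innermost to outermost. Recall ⊕ takes the minimum of its arguments and ⊗ takes their sum. Working out the expression (((5 ⊕ -1) ⊗ (1 ⊕ 10)) ⊕ ((5 ⊗ 6) ⊕ (-1 ⊕ 8))) gives -1.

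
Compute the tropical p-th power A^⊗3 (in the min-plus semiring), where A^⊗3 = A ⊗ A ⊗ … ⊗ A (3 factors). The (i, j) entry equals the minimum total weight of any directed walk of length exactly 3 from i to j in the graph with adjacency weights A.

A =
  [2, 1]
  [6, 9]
A^⊗3 =
  [6, 5]
  [10, 9]

Each entry (A^⊗3)_ij equals the minimum over all length-3 walks i = v_0 → v_1 → … → v_3 = j of Σ_t A[v_t][v_{t+1}]. For example, for (i, j) = (0, 1) we minimise over 4 possible intermediate vertex sequences; the minimum is 5, attained along the walk 0 → 0 → 0 → 1.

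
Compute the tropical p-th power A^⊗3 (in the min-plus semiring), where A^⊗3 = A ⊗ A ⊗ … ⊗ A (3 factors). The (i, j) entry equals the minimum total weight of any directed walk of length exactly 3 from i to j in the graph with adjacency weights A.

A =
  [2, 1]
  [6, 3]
A^⊗3 =
  [6, 5]
  [10, 9]

Each entry (A^⊗3)_ij equals the minimum over all length-3 walks i = v_0 → v_1 → … → v_3 = j of Σ_t A[v_t][v_{t+1}]. For example, for (i, j) = (0, 1) we minimise over 4 possible intermediate vertex sequences; the minimum is 5, attained along the walk 0 → 0 → 0 → 1.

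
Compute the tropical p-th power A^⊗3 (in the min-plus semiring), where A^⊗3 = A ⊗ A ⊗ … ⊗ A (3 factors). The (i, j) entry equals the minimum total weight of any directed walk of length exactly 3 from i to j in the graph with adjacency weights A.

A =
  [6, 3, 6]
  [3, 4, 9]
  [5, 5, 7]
A^⊗3 =
  [10, 9, 12]
  [9, 10, 13]
  [11, 11, 14]

Each entry (A^⊗3)_ij equals the minimum over all length-3 walks i = v_0 → v_1 → … → v_3 = j of Σ_t A[v_t][v_{t+1}]. For example, for (i, j) = (0, 2) we minimise over 9 possible intermediate vertex sequences; the minimum is 12, attained along the walk 0 → 1 → 0 → 2.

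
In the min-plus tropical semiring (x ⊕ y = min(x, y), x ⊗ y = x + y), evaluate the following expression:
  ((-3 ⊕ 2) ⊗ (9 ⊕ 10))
((-3 ⊕ 2) ⊗ (9 ⊕ 10)) = 6

Expand innermost to outermost. Recall ⊕ takes the minimum of its arguments and ⊗ takes their sum. Working out the expression ((-3 ⊕ 2) ⊗ (9 ⊕ 10)) gives 6.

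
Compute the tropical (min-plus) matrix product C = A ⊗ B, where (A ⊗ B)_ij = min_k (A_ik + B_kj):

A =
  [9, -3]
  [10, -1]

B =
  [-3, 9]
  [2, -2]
A ⊗ B =
  [-1, -5]
  [1, -3]

Apply the min-plus product entry-by-entry:
  C[0][0] = min over k of (A[0][0] + B[0][0] = 9 + -3 = 6, A[0][1] + B[1][0] = -3 + 2 = -1) = -1 (attained at k = 1)
  C[0][1] = min over k of (A[0][0] + B[0][1] = 9 + 9 = 18, A[0][1] + B[1][1] = -3 + -2 = -5) = -5 (attained at k = 1)
  C[1][0] = min over k of (A[1][0] + B[0][0] = 10 + -3 = 7, A[1][1] + B[1][0] = -1 + 2 = 1) = 1 (attained at k = 1)
  C[1][1] = min over k of (A[1][0] + B[0][1] = 10 + 9 = 19, A[1][1] + B[1][1] = -1 + -2 = -3) = -3 (attained at k = 1)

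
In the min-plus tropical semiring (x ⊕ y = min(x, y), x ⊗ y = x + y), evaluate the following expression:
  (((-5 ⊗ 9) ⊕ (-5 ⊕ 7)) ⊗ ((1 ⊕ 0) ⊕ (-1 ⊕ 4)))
(((-5 ⊗ 9) ⊕ (-5 ⊕ 7)) ⊗ ((1 ⊕ 0) ⊕ (-1 ⊕ 4))) = -6

Expand innermost to outermost. Recall ⊕ takes the minimum of its arguments and ⊗ takes their sum. Working out the expression (((-5 ⊗ 9) ⊕ (-5 ⊕ 7)) ⊗ ((1 ⊕ 0) ⊕ (-1 ⊕ 4))) gives -6.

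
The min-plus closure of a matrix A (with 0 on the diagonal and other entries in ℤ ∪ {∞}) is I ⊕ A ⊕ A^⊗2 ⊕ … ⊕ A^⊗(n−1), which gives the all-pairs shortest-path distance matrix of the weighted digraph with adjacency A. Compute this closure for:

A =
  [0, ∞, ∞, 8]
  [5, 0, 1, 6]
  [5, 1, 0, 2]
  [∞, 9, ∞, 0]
Closure =
  [0, 17, 18, 8]
  [5, 0, 1, 3]
  [5, 1, 0, 2]
  [14, 9, 10, 0]

This is the Floyd-Warshall all-pairs shortest-path computation. For each intermediate vertex k = 0, 1, …, 3, update dist[i][j] ← min(dist[i][j], dist[i][k] + dist[k][j]). The final matrix gives, for each (i, j), the minimum total weight of any directed path from i to j (possibly empty when i = j).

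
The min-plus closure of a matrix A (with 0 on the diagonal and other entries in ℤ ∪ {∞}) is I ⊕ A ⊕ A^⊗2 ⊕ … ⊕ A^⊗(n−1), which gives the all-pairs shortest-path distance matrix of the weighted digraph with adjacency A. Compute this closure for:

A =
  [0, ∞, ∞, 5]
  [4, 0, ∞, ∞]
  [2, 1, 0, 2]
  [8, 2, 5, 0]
Closure =
  [0, 7, 10, 5]
  [4, 0, 14, 9]
  [2, 1, 0, 2]
  [6, 2, 5, 0]

This is the Floyd-Warshall all-pairs shortest-path computation. For each intermediate vertex k = 0, 1, …, 3, update dist[i][j] ← min(dist[i][j], dist[i][k] + dist[k][j]). The final matrix gives, for each (i, j), the minimum total weight of any directed path from i to j (possibly empty when i = j).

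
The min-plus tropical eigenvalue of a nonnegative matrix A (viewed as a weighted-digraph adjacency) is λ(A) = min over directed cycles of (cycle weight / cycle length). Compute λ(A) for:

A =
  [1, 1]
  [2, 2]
λ(A) = 1

Enumerate directed cycles and compute their means (weight / length). Sample:
  cycle 0 → 0: weight = 1, length = 1, mean = 1/1 ≈ 1.000
  cycle 1 → 1: weight = 2, length = 1, mean = 2/1 ≈ 2.000
  cycle 0 → 1 → 0: weight = 3, length = 2, mean = 3/2 ≈ 1.500
  cycle 1 → 0 → 1: weight = 3, length = 2, mean = 3/2 ≈ 1.500
Minimum mean = 1.000, attained e.g. along the cycle 0 → 0 with weight 1 and length 1. So λ(A) = 1/1 = 1.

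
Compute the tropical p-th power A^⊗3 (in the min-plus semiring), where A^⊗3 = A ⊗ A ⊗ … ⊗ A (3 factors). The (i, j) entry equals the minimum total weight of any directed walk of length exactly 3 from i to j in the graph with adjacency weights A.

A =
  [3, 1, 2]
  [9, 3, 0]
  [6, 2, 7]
A^⊗3 =
  [7, 3, 4]
  [9, 5, 2]
  [8, 4, 5]

Each entry (A^⊗3)_ij equals the minimum over all length-3 walks i = v_0 → v_1 → … → v_3 = j of Σ_t A[v_t][v_{t+1}]. For example, for (i, j) = (0, 2) we minimise over 9 possible intermediate vertex sequences; the minimum is 4, attained along the walk 0 → 0 → 1 → 2.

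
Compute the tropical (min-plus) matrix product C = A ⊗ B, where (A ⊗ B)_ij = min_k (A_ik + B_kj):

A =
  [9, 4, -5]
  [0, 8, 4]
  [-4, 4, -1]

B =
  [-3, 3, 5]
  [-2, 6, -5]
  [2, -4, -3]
A ⊗ B =
  [-3, -9, -8]
  [-3, 0, 1]
  [-7, -5, -4]

Apply the min-plus product entry-by-entry:
  C[0][0] = min over k of (A[0][0] + B[0][0] = 9 + -3 = 6, A[0][1] + B[1][0] = 4 + -2 = 2, A[0][2] + B[2][0] = -5 + 2 = -3) = -3 (attained at k = 2)
  C[0][1] = min over k of (A[0][0] + B[0][1] = 9 + 3 = 12, A[0][1] + B[1][1] = 4 + 6 = 10, A[0][2] + B[2][1] = -5 + -4 = -9) = -9 (attained at k = 2)
  C[0][2] = min over k of (A[0][0] + B[0][2] = 9 + 5 = 14, A[0][1] + B[1][2] = 4 + -5 = -1, A[0][2] + B[2][2] = -5 + -3 = -8) = -8 (attained at k = 2)
  C[1][0] = min over k of (A[1][0] + B[0][0] = 0 + -3 = -3, A[1][1] + B[1][0] = 8 + -2 = 6, A[1][2] + B[2][0] = 4 + 2 = 6) = -3 (attained at k = 0)
  C[1][1] = min over k of (A[1][0] + B[0][1] = 0 + 3 = 3, A[1][1] + B[1][1] = 8 + 6 = 14, A[1][2] + B[2][1] = 4 + -4 = 0) = 0 (attained at k = 2)
  C[1][2] = min over k of (A[1][0] + B[0][2] = 0 + 5 = 5, A[1][1] + B[1][2] = 8 + -5 = 3, A[1][2] + B[2][2] = 4 + -3 = 1) = 1 (attained at k = 2)
  C[2][0] = min over k of (A[2][0] + B[0][0] = -4 + -3 = -7, A[2][1] + B[1][0] = 4 + -2 = 2, A[2][2] + B[2][0] = -1 + 2 = 1) = -7 (attained at k = 0)
  C[2][1] = min over k of (A[2][0] + B[0][1] = -4 + 3 = -1, A[2][1] + B[1][1] = 4 + 6 = 10, A[2][2] + B[2][1] = -1 + -4 = -5) = -5 (attained at k = 2)
  C[2][2] = min over k of (A[2][0] + B[0][2] = -4 + 5 = 1, A[2][1] + B[1][2] = 4 + -5 = -1, A[2][2] + B[2][2] = -1 + -3 = -4) = -4 (attained at k = 2)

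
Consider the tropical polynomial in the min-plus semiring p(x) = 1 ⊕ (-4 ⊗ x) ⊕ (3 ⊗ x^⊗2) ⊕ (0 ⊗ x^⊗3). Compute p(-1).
p(-1) = -5

A tropical monomial a ⊗ x^⊗i evaluates to a + i · x. Evaluating each term at x = -1:
  Term 0 contributes 1 + 0 · -1 = 1
  Term 1 contributes -4 + 1 · -1 = -5
  Term 2 contributes 3 + 2 · -1 = 1
  Term 3 contributes 0 + 3 · -1 = -3
p(-1) = ⊕ of these = min[1, -5, 1, -3] = -5.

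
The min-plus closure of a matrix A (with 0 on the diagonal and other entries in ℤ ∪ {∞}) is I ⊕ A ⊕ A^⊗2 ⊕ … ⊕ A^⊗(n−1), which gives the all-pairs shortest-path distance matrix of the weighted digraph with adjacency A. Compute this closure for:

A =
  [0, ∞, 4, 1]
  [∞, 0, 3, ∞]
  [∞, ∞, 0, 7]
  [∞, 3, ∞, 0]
Closure =
  [0, 4, 4, 1]
  [∞, 0, 3, 10]
  [∞, 10, 0, 7]
  [∞, 3, 6, 0]

This is the Floyd-Warshall all-pairs shortest-path computation. For each intermediate vertex k = 0, 1, …, 3, update dist[i][j] ← min(dist[i][j], dist[i][k] + dist[k][j]). The final matrix gives, for each (i, j), the minimum total weight of any directed path from i to j (possibly empty when i = j).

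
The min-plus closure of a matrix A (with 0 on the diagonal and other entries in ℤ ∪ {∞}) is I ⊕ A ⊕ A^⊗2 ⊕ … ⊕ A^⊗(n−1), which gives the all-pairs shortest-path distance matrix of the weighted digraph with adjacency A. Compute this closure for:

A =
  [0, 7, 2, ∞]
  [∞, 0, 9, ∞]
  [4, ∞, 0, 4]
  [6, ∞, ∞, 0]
Closure =
  [0, 7, 2, 6]
  [13, 0, 9, 13]
  [4, 11, 0, 4]
  [6, 13, 8, 0]

This is the Floyd-Warshall all-pairs shortest-path computation. For each intermediate vertex k = 0, 1, …, 3, update dist[i][j] ← min(dist[i][j], dist[i][k] + dist[k][j]). The final matrix gives, for each (i, j), the minimum total weight of any directed path from i to j (possibly empty when i = j).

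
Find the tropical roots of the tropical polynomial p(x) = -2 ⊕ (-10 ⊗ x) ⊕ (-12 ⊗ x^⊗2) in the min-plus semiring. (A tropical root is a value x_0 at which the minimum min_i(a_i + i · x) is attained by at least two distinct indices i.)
Roots: {2, 8}

Each tropical root is a break point of the lower envelope of the lines y = a_i + i · x (there are 3 lines, with slopes 0, 1, ..., 2). Only the lines that attain the minimum somewhere contribute to roots; other lines are dominated. Here the surviving (envelope) indices are i = 2, i = 1, i = 0.
Intersections between consecutive envelope lines give the roots: for adjacent envelope indices i < j the intersection is x = (a_i − a_j) / (j − i). Reading off the sorted break points: {2, 8}.
Verification: at each break x_0, at least two indices attain the minimum of min_i(a_i + i · x_0).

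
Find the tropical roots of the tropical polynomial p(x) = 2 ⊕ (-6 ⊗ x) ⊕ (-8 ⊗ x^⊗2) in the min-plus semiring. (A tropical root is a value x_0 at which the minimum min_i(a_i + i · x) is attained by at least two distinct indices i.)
Roots: {2, 8}

Each tropical root is a break point of the lower envelope of the lines y = a_i + i · x (there are 3 lines, with slopes 0, 1, ..., 2). Only the lines that attain the minimum somewhere contribute to roots; other lines are dominated. Here the surviving (envelope) indices are i = 2, i = 1, i = 0.
Intersections between consecutive envelope lines give the roots: for adjacent envelope indices i < j the intersection is x = (a_i − a_j) / (j − i). Reading off the sorted break points: {2, 8}.
Verification: at each break x_0, at least two indices attain the minimum of min_i(a_i + i · x_0).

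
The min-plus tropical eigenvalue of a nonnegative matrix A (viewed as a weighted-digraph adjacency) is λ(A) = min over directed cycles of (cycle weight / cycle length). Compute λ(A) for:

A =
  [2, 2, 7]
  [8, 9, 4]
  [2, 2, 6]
λ(A) = 2

Enumerate directed cycles and compute their means (weight / length). Sample:
  cycle 0 → 0: weight = 2, length = 1, mean = 2/1 ≈ 2.000
  cycle 1 → 1: weight = 9, length = 1, mean = 9/1 ≈ 9.000
  cycle 2 → 2: weight = 6, length = 1, mean = 6/1 ≈ 6.000
  cycle 0 → 1 → 0: weight = 10, length = 2, mean = 10/2 ≈ 5.000
  cycle 0 → 2 → 0: weight = 9, length = 2, mean = 9/2 ≈ 4.500
  cycle 1 → 0 → 1: weight = 10, length = 2, mean = 10/2 ≈ 5.000
Minimum mean = 2.000, attained e.g. along the cycle 0 → 0 with weight 2 and length 1. So λ(A) = 2/1 = 2.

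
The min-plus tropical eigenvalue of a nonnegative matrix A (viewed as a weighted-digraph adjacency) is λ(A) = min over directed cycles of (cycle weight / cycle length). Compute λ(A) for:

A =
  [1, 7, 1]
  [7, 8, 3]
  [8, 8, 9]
λ(A) = 1

Enumerate directed cycles and compute their means (weight / length). Sample:
  cycle 0 → 0: weight = 1, length = 1, mean = 1/1 ≈ 1.000
  cycle 1 → 1: weight = 8, length = 1, mean = 8/1 ≈ 8.000
  cycle 2 → 2: weight = 9, length = 1, mean = 9/1 ≈ 9.000
  cycle 0 → 1 → 0: weight = 14, length = 2, mean = 14/2 ≈ 7.000
  cycle 0 → 2 → 0: weight = 9, length = 2, mean = 9/2 ≈ 4.500
  cycle 1 → 0 → 1: weight = 14, length = 2, mean = 14/2 ≈ 7.000
Minimum mean = 1.000, attained e.g. along the cycle 0 → 0 with weight 1 and length 1. So λ(A) = 1/1 = 1.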